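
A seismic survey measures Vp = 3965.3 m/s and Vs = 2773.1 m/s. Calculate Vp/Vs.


Vp/Vs = 3965.3 / 2773.1
= 1.4299

1.4299


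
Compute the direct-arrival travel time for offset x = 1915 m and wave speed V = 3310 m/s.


t = x / V
= 1915 / 3310
= 0.5785 s

0.5785


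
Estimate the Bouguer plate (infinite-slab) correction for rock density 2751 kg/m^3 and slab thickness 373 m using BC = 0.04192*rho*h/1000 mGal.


BC = 0.04192 * rho * h / 1000
= 0.04192 * 2751 * 373 / 1000
= 43.0151 mGal

43.0151


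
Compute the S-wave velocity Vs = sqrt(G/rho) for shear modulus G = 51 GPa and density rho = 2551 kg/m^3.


Convert G to Pa: G = 51e9 Pa
Compute G/rho = 51e9 / 2551 = 19992159.9373
Vs = sqrt(19992159.9373) = 4471.26 m/s

4471.26


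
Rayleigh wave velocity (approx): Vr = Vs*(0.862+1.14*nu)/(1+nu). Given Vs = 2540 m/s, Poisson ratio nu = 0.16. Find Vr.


Numerator factor = 0.862 + 1.14*0.16 = 1.0444
Denominator = 1 + 0.16 = 1.16
Vr = 2540 * 1.0444 / 1.16 = 2286.88 m/s

2286.88


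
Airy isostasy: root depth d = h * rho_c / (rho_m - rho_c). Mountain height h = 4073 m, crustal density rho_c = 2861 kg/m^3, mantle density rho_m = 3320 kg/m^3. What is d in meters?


rho_m - rho_c = 3320 - 2861 = 459
d = 4073 * 2861 / 459
= 11652853 / 459
= 25387.48 m

25387.48


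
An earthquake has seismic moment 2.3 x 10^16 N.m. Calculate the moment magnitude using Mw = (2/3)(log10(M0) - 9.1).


log10(M0) = log10(2.3 x 10^16) = 16.3617
Mw = 2/3 * (16.3617 - 9.1)
= 2/3 * 7.2617
= 4.84

4.84


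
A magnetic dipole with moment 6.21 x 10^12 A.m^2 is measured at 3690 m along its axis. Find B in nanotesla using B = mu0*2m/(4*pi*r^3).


m = 6.21 x 10^12 = 6210000000000 A.m^2
2m = 12420000000000 A.m^2
r^3 = 3690^3 = 50243409000
B = (4pi*10^-7) * 12420000000000 / (4*pi * 50243409000) * 1e9
= 15607432.303034 / 631377298422.83 * 1e9
= 24719.6602 nT

24719.6602


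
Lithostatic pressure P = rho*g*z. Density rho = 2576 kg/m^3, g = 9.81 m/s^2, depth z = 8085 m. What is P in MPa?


P = rho * g * z / 1e6
= 2576 * 9.81 * 8085 / 1e6
= 204312477.6 / 1e6
= 204.3125 MPa

204.3125


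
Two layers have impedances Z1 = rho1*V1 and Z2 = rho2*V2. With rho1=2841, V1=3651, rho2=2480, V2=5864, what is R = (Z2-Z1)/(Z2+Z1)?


Z1 = 2841 * 3651 = 10372491
Z2 = 2480 * 5864 = 14542720
R = (14542720 - 10372491) / (14542720 + 10372491) = 4170229 / 24915211 = 0.1674

0.1674


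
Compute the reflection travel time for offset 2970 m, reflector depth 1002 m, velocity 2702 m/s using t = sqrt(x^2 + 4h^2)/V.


x^2 + 4h^2 = 2970^2 + 4*1002^2 = 8820900 + 4016016 = 12836916
sqrt(12836916) = 3582.8642
t = 3582.8642 / 2702 = 1.326 s

1.326


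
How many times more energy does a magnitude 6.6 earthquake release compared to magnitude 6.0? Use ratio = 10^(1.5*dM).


M2 - M1 = 6.6 - 6.0 = 0.6
1.5 * 0.6 = 0.9
ratio = 10^0.9 = 7.94

7.94


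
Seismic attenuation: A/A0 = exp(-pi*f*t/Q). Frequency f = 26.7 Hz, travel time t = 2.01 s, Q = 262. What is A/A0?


pi*f*t/Q = pi*26.7*2.01/262 = 0.643511
A/A0 = exp(-0.643511) = 0.525444

0.525444


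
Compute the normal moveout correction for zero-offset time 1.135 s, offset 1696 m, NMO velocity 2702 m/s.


x/Vnmo = 1696/2702 = 0.627683
(x/Vnmo)^2 = 0.393986
t0^2 = 1.288225
sqrt(1.288225 + 0.393986) = 1.297001
dt = 1.297001 - 1.135 = 0.162001

0.162001


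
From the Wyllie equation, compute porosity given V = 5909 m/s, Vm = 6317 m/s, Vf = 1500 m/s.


1/V - 1/Vm = 1/5909 - 1/6317 = 1.093e-05
1/Vf - 1/Vm = 1/1500 - 1/6317 = 0.00050836
phi = 1.093e-05 / 0.00050836 = 0.0215

0.0215


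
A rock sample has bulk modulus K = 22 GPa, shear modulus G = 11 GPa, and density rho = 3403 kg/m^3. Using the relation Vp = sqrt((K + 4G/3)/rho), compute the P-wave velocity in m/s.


First compute the effective modulus:
K + 4G/3 = 22e9 + 4*11e9/3 = 36666666666.67 Pa
Then divide by density:
36666666666.67 / 3403 = 10774806.5432 Pa/(kg/m^3)
Take the square root:
Vp = sqrt(10774806.5432) = 3282.5 m/s

3282.5


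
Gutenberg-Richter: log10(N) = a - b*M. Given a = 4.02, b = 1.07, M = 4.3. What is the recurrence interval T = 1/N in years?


log10(N) = 4.02 - 1.07*4.3 = -0.581
N = 10^-0.581 = 0.262422
T = 1/N = 1/0.262422 = 3.8107 years

3.8107


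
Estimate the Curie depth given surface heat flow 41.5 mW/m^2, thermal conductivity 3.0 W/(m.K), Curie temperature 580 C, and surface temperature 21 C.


T_Curie - T_surf = 580 - 21 = 559 C
Convert q to W/m^2: 41.5 mW/m^2 = 0.0415 W/m^2
d = 559 * 3.0 / 0.0415 = 40409.64 m

40409.64


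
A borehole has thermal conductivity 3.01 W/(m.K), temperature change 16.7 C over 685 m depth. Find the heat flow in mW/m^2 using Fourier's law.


q = k * dT / dz * 1000
= 3.01 * 16.7 / 685 * 1000
= 0.073382 * 1000
= 73.3825 mW/m^2

73.3825


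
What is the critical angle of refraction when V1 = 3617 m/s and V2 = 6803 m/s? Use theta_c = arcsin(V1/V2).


V1/V2 = 3617/6803 = 0.531677
theta_c = arcsin(0.531677) = 32.1188 degrees

32.1188


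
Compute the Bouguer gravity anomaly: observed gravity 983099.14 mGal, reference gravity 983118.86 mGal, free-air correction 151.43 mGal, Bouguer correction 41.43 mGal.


BA = g_obs - g_ref + FAC - BC
= 983099.14 - 983118.86 + 151.43 - 41.43
= 90.28 mGal

90.28


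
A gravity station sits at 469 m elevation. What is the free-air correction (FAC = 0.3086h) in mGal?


FAC = 0.3086 * h
= 0.3086 * 469
= 144.7334 mGal

144.7334


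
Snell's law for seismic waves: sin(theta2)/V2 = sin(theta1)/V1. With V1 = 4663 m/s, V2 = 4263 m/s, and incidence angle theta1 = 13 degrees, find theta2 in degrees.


sin(theta1) = sin(13 deg) = 0.224951
sin(theta2) = V2/V1 * sin(theta1) = 4263/4663 * 0.224951 = 0.205654
theta2 = arcsin(0.205654) = 11.8678 degrees

11.8678


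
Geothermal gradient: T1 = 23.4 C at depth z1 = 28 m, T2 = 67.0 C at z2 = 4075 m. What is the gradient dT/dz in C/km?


dT = 67.0 - 23.4 = 43.6 C
dz = 4075 - 28 = 4047 m
gradient = dT/dz * 1000 = 43.6/4047 * 1000 = 10.7734 C/km

10.7734


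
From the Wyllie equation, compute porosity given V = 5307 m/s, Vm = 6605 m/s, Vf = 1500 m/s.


1/V - 1/Vm = 1/5307 - 1/6605 = 3.703e-05
1/Vf - 1/Vm = 1/1500 - 1/6605 = 0.00051527
phi = 3.703e-05 / 0.00051527 = 0.0719

0.0719


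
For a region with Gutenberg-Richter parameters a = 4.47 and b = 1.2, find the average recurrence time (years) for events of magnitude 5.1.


log10(N) = 4.47 - 1.2*5.1 = -1.65
N = 10^-1.65 = 0.022387
T = 1/N = 1/0.022387 = 44.6684 years

44.6684


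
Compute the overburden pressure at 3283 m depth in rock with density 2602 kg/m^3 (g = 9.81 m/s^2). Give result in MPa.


P = rho * g * z / 1e6
= 2602 * 9.81 * 3283 / 1e6
= 83800610.46 / 1e6
= 83.8006 MPa

83.8006


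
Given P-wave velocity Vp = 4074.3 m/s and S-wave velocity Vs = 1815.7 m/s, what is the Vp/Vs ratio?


Vp/Vs = 4074.3 / 1815.7
= 2.2439

2.2439


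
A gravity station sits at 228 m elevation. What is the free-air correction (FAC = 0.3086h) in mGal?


FAC = 0.3086 * h
= 0.3086 * 228
= 70.3608 mGal

70.3608


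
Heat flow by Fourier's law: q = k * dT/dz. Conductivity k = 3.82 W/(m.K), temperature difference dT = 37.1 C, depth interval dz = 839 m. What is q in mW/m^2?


q = k * dT / dz * 1000
= 3.82 * 37.1 / 839 * 1000
= 0.168918 * 1000
= 168.9178 mW/m^2

168.9178


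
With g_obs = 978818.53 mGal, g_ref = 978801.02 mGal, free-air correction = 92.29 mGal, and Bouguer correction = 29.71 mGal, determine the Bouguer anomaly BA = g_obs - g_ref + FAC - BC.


BA = g_obs - g_ref + FAC - BC
= 978818.53 - 978801.02 + 92.29 - 29.71
= 80.09 mGal

80.09


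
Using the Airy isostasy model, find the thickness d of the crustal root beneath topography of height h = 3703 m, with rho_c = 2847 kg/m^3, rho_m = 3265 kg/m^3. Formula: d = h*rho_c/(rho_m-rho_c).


rho_m - rho_c = 3265 - 2847 = 418
d = 3703 * 2847 / 418
= 10542441 / 418
= 25221.15 m

25221.15


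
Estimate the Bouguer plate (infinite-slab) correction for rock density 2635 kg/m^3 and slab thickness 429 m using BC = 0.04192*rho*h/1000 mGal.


BC = 0.04192 * rho * h / 1000
= 0.04192 * 2635 * 429 / 1000
= 47.387 mGal

47.387


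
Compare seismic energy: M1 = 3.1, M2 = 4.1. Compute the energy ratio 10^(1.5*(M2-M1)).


M2 - M1 = 4.1 - 3.1 = 1.0
1.5 * 1.0 = 1.5
ratio = 10^1.5 = 31.62

31.62


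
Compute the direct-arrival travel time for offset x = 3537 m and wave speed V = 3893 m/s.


t = x / V
= 3537 / 3893
= 0.9086 s

0.9086


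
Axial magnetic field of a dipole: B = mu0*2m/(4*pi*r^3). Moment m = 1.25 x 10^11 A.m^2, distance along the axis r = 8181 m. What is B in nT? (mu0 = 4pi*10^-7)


m = 1.25 x 10^11 = 125000000000 A.m^2
2m = 250000000000 A.m^2
r^3 = 8181^3 = 547544193741
B = (4pi*10^-7) * 250000000000 / (4*pi * 547544193741) * 1e9
= 314159.265359 / 6880643266289.89 * 1e9
= 45.6584 nT

45.6584


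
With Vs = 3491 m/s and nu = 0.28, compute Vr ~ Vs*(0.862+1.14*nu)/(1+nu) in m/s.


Numerator factor = 0.862 + 1.14*0.28 = 1.1812
Denominator = 1 + 0.28 = 1.28
Vr = 3491 * 1.1812 / 1.28 = 3221.54 m/s

3221.54


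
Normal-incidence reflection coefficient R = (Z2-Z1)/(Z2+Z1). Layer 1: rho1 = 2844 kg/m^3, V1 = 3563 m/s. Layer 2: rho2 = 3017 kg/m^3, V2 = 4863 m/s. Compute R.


Z1 = 2844 * 3563 = 10133172
Z2 = 3017 * 4863 = 14671671
R = (14671671 - 10133172) / (14671671 + 10133172) = 4538499 / 24804843 = 0.183

0.183


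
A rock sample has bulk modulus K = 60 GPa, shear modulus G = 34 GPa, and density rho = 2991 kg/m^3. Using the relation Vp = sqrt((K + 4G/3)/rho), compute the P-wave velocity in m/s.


First compute the effective modulus:
K + 4G/3 = 60e9 + 4*34e9/3 = 105333333333.33 Pa
Then divide by density:
105333333333.33 / 2991 = 35216761.3953 Pa/(kg/m^3)
Take the square root:
Vp = sqrt(35216761.3953) = 5934.37 m/s

5934.37


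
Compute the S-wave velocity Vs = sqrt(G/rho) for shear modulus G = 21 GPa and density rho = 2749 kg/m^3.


Convert G to Pa: G = 21e9 Pa
Compute G/rho = 21e9 / 2749 = 7639141.506
Vs = sqrt(7639141.506) = 2763.9 m/s

2763.9


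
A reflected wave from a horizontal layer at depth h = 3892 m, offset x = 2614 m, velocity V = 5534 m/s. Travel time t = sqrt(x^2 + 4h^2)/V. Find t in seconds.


x^2 + 4h^2 = 2614^2 + 4*3892^2 = 6832996 + 60590656 = 67423652
sqrt(67423652) = 8211.1907
t = 8211.1907 / 5534 = 1.4838 s

1.4838


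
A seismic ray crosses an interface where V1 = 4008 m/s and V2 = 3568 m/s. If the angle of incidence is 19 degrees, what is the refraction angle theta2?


sin(theta1) = sin(19 deg) = 0.325568
sin(theta2) = V2/V1 * sin(theta1) = 3568/4008 * 0.325568 = 0.289827
theta2 = arcsin(0.289827) = 16.8476 degrees

16.8476


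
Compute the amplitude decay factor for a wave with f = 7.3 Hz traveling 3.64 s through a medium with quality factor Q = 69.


pi*f*t/Q = pi*7.3*3.64/69 = 1.209832
A/A0 = exp(-1.209832) = 0.298247

0.298247


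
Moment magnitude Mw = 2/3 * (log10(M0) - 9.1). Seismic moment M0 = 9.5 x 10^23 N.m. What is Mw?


log10(M0) = log10(9.5 x 10^23) = 23.9777
Mw = 2/3 * (23.9777 - 9.1)
= 2/3 * 14.8777
= 9.92

9.92


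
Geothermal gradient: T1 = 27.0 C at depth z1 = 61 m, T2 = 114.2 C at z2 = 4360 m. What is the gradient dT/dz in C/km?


dT = 114.2 - 27.0 = 87.2 C
dz = 4360 - 61 = 4299 m
gradient = dT/dz * 1000 = 87.2/4299 * 1000 = 20.2838 C/km

20.2838


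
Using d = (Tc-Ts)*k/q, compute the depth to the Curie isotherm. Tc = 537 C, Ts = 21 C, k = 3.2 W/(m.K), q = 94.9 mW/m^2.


T_Curie - T_surf = 537 - 21 = 516 C
Convert q to W/m^2: 94.9 mW/m^2 = 0.0949 W/m^2
d = 516 * 3.2 / 0.0949 = 17399.37 m

17399.37


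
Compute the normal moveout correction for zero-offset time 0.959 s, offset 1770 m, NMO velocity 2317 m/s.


x/Vnmo = 1770/2317 = 0.763919
(x/Vnmo)^2 = 0.583572
t0^2 = 0.919681
sqrt(0.919681 + 0.583572) = 1.226072
dt = 1.226072 - 0.959 = 0.267072

0.267072


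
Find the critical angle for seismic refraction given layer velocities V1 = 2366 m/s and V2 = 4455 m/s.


V1/V2 = 2366/4455 = 0.531089
theta_c = arcsin(0.531089) = 32.079 degrees

32.079


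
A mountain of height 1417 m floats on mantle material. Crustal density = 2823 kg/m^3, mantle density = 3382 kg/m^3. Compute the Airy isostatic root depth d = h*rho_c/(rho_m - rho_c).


rho_m - rho_c = 3382 - 2823 = 559
d = 1417 * 2823 / 559
= 4000191 / 559
= 7155.98 m

7155.98


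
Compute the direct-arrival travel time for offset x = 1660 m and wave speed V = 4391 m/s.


t = x / V
= 1660 / 4391
= 0.378 s

0.378


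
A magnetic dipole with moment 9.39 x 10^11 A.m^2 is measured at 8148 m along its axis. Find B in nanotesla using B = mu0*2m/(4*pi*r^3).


m = 9.39 x 10^11 = 939000000000 A.m^2
2m = 1878000000000 A.m^2
r^3 = 8148^3 = 540944937792
B = (4pi*10^-7) * 1878000000000 / (4*pi * 540944937792) * 1e9
= 2359964.401377 / 6797714570255.74 * 1e9
= 347.1703 nT

347.1703


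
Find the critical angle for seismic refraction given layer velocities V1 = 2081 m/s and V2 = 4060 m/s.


V1/V2 = 2081/4060 = 0.512562
theta_c = arcsin(0.512562) = 30.8346 degrees

30.8346


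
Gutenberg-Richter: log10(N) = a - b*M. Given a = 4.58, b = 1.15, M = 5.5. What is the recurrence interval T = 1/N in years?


log10(N) = 4.58 - 1.15*5.5 = -1.745
N = 10^-1.745 = 0.017989
T = 1/N = 1/0.017989 = 55.5904 years

55.5904


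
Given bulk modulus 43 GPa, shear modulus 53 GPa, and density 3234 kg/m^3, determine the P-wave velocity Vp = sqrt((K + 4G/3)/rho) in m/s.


First compute the effective modulus:
K + 4G/3 = 43e9 + 4*53e9/3 = 113666666666.67 Pa
Then divide by density:
113666666666.67 / 3234 = 35147392.2902 Pa/(kg/m^3)
Take the square root:
Vp = sqrt(35147392.2902) = 5928.52 m/s

5928.52


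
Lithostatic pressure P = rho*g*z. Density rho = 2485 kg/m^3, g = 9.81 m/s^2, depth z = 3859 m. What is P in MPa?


P = rho * g * z / 1e6
= 2485 * 9.81 * 3859 / 1e6
= 94074123.15 / 1e6
= 94.0741 MPa

94.0741


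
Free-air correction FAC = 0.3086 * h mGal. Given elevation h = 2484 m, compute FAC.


FAC = 0.3086 * h
= 0.3086 * 2484
= 766.5624 mGal

766.5624


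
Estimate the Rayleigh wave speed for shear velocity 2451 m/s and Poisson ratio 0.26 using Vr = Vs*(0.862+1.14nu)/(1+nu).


Numerator factor = 0.862 + 1.14*0.26 = 1.1584
Denominator = 1 + 0.26 = 1.26
Vr = 2451 * 1.1584 / 1.26 = 2253.36 m/s

2253.36


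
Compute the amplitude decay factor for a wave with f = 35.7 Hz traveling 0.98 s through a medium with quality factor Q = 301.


pi*f*t/Q = pi*35.7*0.98/301 = 0.365155
A/A0 = exp(-0.365155) = 0.694089

0.694089


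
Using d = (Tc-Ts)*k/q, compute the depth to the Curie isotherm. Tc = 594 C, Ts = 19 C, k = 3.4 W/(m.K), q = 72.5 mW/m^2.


T_Curie - T_surf = 594 - 19 = 575 C
Convert q to W/m^2: 72.5 mW/m^2 = 0.0725 W/m^2
d = 575 * 3.4 / 0.0725 = 26965.52 m

26965.52


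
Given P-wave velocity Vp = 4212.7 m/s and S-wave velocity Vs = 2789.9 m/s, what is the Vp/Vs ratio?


Vp/Vs = 4212.7 / 2789.9
= 1.51

1.51


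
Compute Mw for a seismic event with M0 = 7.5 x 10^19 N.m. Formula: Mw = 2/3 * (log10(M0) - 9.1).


log10(M0) = log10(7.5 x 10^19) = 19.8751
Mw = 2/3 * (19.8751 - 9.1)
= 2/3 * 10.7751
= 7.18

7.18


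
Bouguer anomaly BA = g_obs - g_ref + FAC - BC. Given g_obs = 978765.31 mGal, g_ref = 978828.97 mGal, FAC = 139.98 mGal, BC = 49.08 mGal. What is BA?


BA = g_obs - g_ref + FAC - BC
= 978765.31 - 978828.97 + 139.98 - 49.08
= 27.24 mGal

27.24


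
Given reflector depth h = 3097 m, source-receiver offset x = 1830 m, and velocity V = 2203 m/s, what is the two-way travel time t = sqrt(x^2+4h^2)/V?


x^2 + 4h^2 = 1830^2 + 4*3097^2 = 3348900 + 38365636 = 41714536
sqrt(41714536) = 6458.6791
t = 6458.6791 / 2203 = 2.9318 s

2.9318


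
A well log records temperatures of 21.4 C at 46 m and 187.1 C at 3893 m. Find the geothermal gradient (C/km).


dT = 187.1 - 21.4 = 165.7 C
dz = 3893 - 46 = 3847 m
gradient = dT/dz * 1000 = 165.7/3847 * 1000 = 43.0725 C/km

43.0725


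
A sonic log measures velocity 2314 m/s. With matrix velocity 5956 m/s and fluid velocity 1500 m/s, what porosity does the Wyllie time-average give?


1/V - 1/Vm = 1/2314 - 1/5956 = 0.00026425
1/Vf - 1/Vm = 1/1500 - 1/5956 = 0.00049877
phi = 0.00026425 / 0.00049877 = 0.5298

0.5298


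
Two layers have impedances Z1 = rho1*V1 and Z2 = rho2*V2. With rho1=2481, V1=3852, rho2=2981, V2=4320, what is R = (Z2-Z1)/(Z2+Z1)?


Z1 = 2481 * 3852 = 9556812
Z2 = 2981 * 4320 = 12877920
R = (12877920 - 9556812) / (12877920 + 9556812) = 3321108 / 22434732 = 0.148

0.148


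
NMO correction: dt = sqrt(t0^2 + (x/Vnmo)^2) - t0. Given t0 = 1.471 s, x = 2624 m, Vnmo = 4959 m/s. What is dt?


x/Vnmo = 2624/4959 = 0.529139
(x/Vnmo)^2 = 0.279988
t0^2 = 2.163841
sqrt(2.163841 + 0.279988) = 1.563275
dt = 1.563275 - 1.471 = 0.092275

0.092275


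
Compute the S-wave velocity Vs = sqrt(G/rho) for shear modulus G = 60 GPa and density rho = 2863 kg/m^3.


Convert G to Pa: G = 60e9 Pa
Compute G/rho = 60e9 / 2863 = 20957038.072
Vs = sqrt(20957038.072) = 4577.89 m/s

4577.89


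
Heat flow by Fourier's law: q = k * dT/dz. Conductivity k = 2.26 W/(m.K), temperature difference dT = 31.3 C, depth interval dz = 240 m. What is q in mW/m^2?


q = k * dT / dz * 1000
= 2.26 * 31.3 / 240 * 1000
= 0.294742 * 1000
= 294.7417 mW/m^2

294.7417


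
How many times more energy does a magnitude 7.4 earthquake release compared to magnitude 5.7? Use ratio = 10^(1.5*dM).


M2 - M1 = 7.4 - 5.7 = 1.7
1.5 * 1.7 = 2.55
ratio = 10^2.55 = 354.81

354.81


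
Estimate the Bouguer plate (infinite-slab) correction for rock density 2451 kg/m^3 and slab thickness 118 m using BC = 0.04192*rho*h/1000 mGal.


BC = 0.04192 * rho * h / 1000
= 0.04192 * 2451 * 118 / 1000
= 12.124 mGal

12.124


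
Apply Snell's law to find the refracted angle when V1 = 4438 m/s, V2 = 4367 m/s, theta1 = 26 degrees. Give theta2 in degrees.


sin(theta1) = sin(26 deg) = 0.438371
sin(theta2) = V2/V1 * sin(theta1) = 4367/4438 * 0.438371 = 0.431358
theta2 = arcsin(0.431358) = 25.5538 degrees

25.5538


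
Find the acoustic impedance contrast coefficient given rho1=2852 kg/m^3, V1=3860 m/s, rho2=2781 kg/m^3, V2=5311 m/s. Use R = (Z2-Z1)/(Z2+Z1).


Z1 = 2852 * 3860 = 11008720
Z2 = 2781 * 5311 = 14769891
R = (14769891 - 11008720) / (14769891 + 11008720) = 3761171 / 25778611 = 0.1459

0.1459


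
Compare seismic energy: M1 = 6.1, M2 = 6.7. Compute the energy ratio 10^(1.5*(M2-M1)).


M2 - M1 = 6.7 - 6.1 = 0.6
1.5 * 0.6 = 0.9
ratio = 10^0.9 = 7.94

7.94


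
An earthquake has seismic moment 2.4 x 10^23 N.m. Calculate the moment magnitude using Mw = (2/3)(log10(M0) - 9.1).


log10(M0) = log10(2.4 x 10^23) = 23.3802
Mw = 2/3 * (23.3802 - 9.1)
= 2/3 * 14.2802
= 9.52

9.52


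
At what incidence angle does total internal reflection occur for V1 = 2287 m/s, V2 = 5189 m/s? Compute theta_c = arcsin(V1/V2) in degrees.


V1/V2 = 2287/5189 = 0.44074
theta_c = arcsin(0.44074) = 26.1511 degrees

26.1511


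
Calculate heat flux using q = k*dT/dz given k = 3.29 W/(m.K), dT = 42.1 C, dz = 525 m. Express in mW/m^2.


q = k * dT / dz * 1000
= 3.29 * 42.1 / 525 * 1000
= 0.263827 * 1000
= 263.8267 mW/m^2

263.8267


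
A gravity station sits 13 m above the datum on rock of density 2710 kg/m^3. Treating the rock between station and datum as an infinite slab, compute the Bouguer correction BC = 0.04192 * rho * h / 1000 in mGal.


BC = 0.04192 * rho * h / 1000
= 0.04192 * 2710 * 13 / 1000
= 1.4768 mGal

1.4768


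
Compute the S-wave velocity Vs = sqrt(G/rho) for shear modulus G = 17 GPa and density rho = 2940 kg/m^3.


Convert G to Pa: G = 17e9 Pa
Compute G/rho = 17e9 / 2940 = 5782312.9252
Vs = sqrt(5782312.9252) = 2404.64 m/s

2404.64


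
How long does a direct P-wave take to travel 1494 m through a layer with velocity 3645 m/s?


t = x / V
= 1494 / 3645
= 0.4099 s

0.4099


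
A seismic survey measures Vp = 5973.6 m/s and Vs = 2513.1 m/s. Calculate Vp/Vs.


Vp/Vs = 5973.6 / 2513.1
= 2.377

2.377


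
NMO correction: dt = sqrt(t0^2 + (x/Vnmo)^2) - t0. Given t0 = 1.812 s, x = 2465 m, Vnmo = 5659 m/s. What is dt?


x/Vnmo = 2465/5659 = 0.435589
(x/Vnmo)^2 = 0.189738
t0^2 = 3.283344
sqrt(3.283344 + 0.189738) = 1.863621
dt = 1.863621 - 1.812 = 0.051621

0.051621


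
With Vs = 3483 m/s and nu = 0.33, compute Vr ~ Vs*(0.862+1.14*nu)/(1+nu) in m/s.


Numerator factor = 0.862 + 1.14*0.33 = 1.2382
Denominator = 1 + 0.33 = 1.33
Vr = 3483 * 1.2382 / 1.33 = 3242.59 m/s

3242.59


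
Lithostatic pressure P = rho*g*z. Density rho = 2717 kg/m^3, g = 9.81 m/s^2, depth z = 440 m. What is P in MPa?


P = rho * g * z / 1e6
= 2717 * 9.81 * 440 / 1e6
= 11727658.8 / 1e6
= 11.7277 MPa

11.7277


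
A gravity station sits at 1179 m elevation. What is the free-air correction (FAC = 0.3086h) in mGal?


FAC = 0.3086 * h
= 0.3086 * 1179
= 363.8394 mGal

363.8394


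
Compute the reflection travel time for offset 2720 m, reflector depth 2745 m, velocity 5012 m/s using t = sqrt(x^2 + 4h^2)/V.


x^2 + 4h^2 = 2720^2 + 4*2745^2 = 7398400 + 30140100 = 37538500
sqrt(37538500) = 6126.8671
t = 6126.8671 / 5012 = 1.2224 s

1.2224


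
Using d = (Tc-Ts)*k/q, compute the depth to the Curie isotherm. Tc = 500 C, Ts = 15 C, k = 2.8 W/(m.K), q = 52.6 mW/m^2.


T_Curie - T_surf = 500 - 15 = 485 C
Convert q to W/m^2: 52.6 mW/m^2 = 0.0526 W/m^2
d = 485 * 2.8 / 0.0526 = 25817.49 m

25817.49


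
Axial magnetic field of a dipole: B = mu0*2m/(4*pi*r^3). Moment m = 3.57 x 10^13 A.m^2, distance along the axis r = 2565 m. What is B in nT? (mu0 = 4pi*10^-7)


m = 3.57 x 10^13 = 35700000000000 A.m^2
2m = 71400000000000 A.m^2
r^3 = 2565^3 = 16875712125
B = (4pi*10^-7) * 71400000000000 / (4*pi * 16875712125) * 1e9
= 89723886.186524 / 212066452943.98 * 1e9
= 423093.2566 nT

423093.2566


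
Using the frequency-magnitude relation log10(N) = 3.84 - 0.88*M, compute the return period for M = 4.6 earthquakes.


log10(N) = 3.84 - 0.88*4.6 = -0.208
N = 10^-0.208 = 0.619441
T = 1/N = 1/0.619441 = 1.6144 years

1.6144


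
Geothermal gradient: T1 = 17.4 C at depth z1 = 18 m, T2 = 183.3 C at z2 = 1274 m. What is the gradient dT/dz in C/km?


dT = 183.3 - 17.4 = 165.9 C
dz = 1274 - 18 = 1256 m
gradient = dT/dz * 1000 = 165.9/1256 * 1000 = 132.086 C/km

132.086


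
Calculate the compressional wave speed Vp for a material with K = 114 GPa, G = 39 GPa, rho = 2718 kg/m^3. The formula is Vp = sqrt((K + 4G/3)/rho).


First compute the effective modulus:
K + 4G/3 = 114e9 + 4*39e9/3 = 166000000000.0 Pa
Then divide by density:
166000000000.0 / 2718 = 61074319.3525 Pa/(kg/m^3)
Take the square root:
Vp = sqrt(61074319.3525) = 7815.01 m/s

7815.01


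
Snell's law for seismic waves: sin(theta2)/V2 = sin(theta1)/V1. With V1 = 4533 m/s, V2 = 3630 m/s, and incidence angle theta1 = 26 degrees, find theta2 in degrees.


sin(theta1) = sin(26 deg) = 0.438371
sin(theta2) = V2/V1 * sin(theta1) = 3630/4533 * 0.438371 = 0.351045
theta2 = arcsin(0.351045) = 20.5512 degrees

20.5512


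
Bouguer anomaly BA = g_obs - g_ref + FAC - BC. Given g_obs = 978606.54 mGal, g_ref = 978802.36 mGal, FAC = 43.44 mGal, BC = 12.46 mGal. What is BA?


BA = g_obs - g_ref + FAC - BC
= 978606.54 - 978802.36 + 43.44 - 12.46
= -164.84 mGal

-164.84


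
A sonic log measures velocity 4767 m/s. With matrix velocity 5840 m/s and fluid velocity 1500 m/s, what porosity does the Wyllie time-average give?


1/V - 1/Vm = 1/4767 - 1/5840 = 3.854e-05
1/Vf - 1/Vm = 1/1500 - 1/5840 = 0.00049543
phi = 3.854e-05 / 0.00049543 = 0.0778

0.0778


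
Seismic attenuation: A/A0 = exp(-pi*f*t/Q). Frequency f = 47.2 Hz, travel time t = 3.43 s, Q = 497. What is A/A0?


pi*f*t/Q = pi*47.2*3.43/497 = 1.023363
A/A0 = exp(-1.023363) = 0.359384

0.359384


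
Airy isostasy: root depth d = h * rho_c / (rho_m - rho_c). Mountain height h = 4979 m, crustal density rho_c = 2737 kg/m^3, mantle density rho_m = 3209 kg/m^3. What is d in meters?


rho_m - rho_c = 3209 - 2737 = 472
d = 4979 * 2737 / 472
= 13627523 / 472
= 28871.87 m

28871.87


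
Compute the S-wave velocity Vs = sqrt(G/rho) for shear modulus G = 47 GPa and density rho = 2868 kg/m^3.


Convert G to Pa: G = 47e9 Pa
Compute G/rho = 47e9 / 2868 = 16387726.6388
Vs = sqrt(16387726.6388) = 4048.18 m/s

4048.18


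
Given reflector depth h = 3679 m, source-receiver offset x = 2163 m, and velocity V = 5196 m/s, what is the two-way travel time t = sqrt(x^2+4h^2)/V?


x^2 + 4h^2 = 2163^2 + 4*3679^2 = 4678569 + 54140164 = 58818733
sqrt(58818733) = 7669.3372
t = 7669.3372 / 5196 = 1.476 s

1.476


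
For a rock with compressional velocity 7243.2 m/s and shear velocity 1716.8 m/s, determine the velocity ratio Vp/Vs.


Vp/Vs = 7243.2 / 1716.8
= 4.219

4.219


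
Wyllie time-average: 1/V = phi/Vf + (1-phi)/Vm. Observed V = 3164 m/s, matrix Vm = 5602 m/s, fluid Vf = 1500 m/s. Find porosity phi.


1/V - 1/Vm = 1/3164 - 1/5602 = 0.00013755
1/Vf - 1/Vm = 1/1500 - 1/5602 = 0.00048816
phi = 0.00013755 / 0.00048816 = 0.2818

0.2818


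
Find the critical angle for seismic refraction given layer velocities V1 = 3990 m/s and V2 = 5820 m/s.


V1/V2 = 3990/5820 = 0.685567
theta_c = arcsin(0.685567) = 43.2802 degrees

43.2802


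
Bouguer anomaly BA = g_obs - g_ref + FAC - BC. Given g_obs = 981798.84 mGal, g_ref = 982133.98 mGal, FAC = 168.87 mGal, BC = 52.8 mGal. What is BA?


BA = g_obs - g_ref + FAC - BC
= 981798.84 - 982133.98 + 168.87 - 52.8
= -219.07 mGal

-219.07


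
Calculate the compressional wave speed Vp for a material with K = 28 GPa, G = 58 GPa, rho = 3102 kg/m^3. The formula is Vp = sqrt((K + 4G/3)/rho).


First compute the effective modulus:
K + 4G/3 = 28e9 + 4*58e9/3 = 105333333333.33 Pa
Then divide by density:
105333333333.33 / 3102 = 33956587.1481 Pa/(kg/m^3)
Take the square root:
Vp = sqrt(33956587.1481) = 5827.23 m/s

5827.23


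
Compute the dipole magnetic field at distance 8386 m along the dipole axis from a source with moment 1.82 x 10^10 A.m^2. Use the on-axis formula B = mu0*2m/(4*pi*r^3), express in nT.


m = 1.82 x 10^10 = 18200000000 A.m^2
2m = 36400000000 A.m^2
r^3 = 8386^3 = 589745416456
B = (4pi*10^-7) * 36400000000 / (4*pi * 589745416456) * 1e9
= 45741.589036 / 7410959471305.69 * 1e9
= 6.1722 nT

6.1722


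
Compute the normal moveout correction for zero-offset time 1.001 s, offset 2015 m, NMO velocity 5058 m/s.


x/Vnmo = 2015/5058 = 0.398379
(x/Vnmo)^2 = 0.158706
t0^2 = 1.002001
sqrt(1.002001 + 0.158706) = 1.077361
dt = 1.077361 - 1.001 = 0.076361

0.076361


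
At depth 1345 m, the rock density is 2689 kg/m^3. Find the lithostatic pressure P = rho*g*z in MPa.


P = rho * g * z / 1e6
= 2689 * 9.81 * 1345 / 1e6
= 35479876.05 / 1e6
= 35.4799 MPa

35.4799


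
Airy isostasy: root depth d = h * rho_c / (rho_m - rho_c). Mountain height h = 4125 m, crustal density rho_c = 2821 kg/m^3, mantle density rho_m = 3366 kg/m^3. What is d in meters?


rho_m - rho_c = 3366 - 2821 = 545
d = 4125 * 2821 / 545
= 11636625 / 545
= 21351.61 m

21351.61


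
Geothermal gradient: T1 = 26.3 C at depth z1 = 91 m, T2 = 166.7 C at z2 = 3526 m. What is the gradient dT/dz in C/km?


dT = 166.7 - 26.3 = 140.4 C
dz = 3526 - 91 = 3435 m
gradient = dT/dz * 1000 = 140.4/3435 * 1000 = 40.8734 C/km

40.8734


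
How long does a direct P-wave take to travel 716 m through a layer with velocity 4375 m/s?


t = x / V
= 716 / 4375
= 0.1637 s

0.1637


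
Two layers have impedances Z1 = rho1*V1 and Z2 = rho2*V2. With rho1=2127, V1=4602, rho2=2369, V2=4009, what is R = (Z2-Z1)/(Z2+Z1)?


Z1 = 2127 * 4602 = 9788454
Z2 = 2369 * 4009 = 9497321
R = (9497321 - 9788454) / (9497321 + 9788454) = -291133 / 19285775 = -0.0151

-0.0151


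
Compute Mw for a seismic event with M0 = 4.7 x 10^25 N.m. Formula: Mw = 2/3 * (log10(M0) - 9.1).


log10(M0) = log10(4.7 x 10^25) = 25.6721
Mw = 2/3 * (25.6721 - 9.1)
= 2/3 * 16.5721
= 11.05

11.05


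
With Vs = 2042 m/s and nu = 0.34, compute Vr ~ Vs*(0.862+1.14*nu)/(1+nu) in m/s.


Numerator factor = 0.862 + 1.14*0.34 = 1.2496
Denominator = 1 + 0.34 = 1.34
Vr = 2042 * 1.2496 / 1.34 = 1904.24 m/s

1904.24


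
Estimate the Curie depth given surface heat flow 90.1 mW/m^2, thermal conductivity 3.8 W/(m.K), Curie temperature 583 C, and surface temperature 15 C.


T_Curie - T_surf = 583 - 15 = 568 C
Convert q to W/m^2: 90.1 mW/m^2 = 0.0901 W/m^2
d = 568 * 3.8 / 0.0901 = 23955.6 m

23955.6


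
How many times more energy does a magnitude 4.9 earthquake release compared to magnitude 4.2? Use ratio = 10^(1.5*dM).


M2 - M1 = 4.9 - 4.2 = 0.7
1.5 * 0.7 = 1.05
ratio = 10^1.05 = 11.22

11.22


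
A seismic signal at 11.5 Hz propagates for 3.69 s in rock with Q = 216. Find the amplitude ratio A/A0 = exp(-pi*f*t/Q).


pi*f*t/Q = pi*11.5*3.69/216 = 0.617192
A/A0 = exp(-0.617192) = 0.539457

0.539457


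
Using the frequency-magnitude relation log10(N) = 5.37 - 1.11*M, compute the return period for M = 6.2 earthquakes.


log10(N) = 5.37 - 1.11*6.2 = -1.512
N = 10^-1.512 = 0.030761
T = 1/N = 1/0.030761 = 32.5087 years

32.5087


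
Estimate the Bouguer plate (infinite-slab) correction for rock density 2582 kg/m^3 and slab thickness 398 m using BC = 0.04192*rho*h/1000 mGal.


BC = 0.04192 * rho * h / 1000
= 0.04192 * 2582 * 398 / 1000
= 43.0785 mGal

43.0785


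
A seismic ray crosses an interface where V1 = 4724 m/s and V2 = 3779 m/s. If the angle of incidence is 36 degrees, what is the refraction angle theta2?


sin(theta1) = sin(36 deg) = 0.587785
sin(theta2) = V2/V1 * sin(theta1) = 3779/4724 * 0.587785 = 0.470203
theta2 = arcsin(0.470203) = 28.0475 degrees

28.0475


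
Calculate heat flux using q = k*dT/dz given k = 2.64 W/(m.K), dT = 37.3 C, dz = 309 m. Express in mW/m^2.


q = k * dT / dz * 1000
= 2.64 * 37.3 / 309 * 1000
= 0.31868 * 1000
= 318.6796 mW/m^2

318.6796


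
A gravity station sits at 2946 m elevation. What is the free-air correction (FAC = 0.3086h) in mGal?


FAC = 0.3086 * h
= 0.3086 * 2946
= 909.1356 mGal

909.1356


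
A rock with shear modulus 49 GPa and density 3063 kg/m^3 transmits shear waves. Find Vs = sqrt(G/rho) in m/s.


Convert G to Pa: G = 49e9 Pa
Compute G/rho = 49e9 / 3063 = 15997388.1815
Vs = sqrt(15997388.1815) = 3999.67 m/s

3999.67


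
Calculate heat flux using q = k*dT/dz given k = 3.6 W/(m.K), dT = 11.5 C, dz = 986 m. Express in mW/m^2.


q = k * dT / dz * 1000
= 3.6 * 11.5 / 986 * 1000
= 0.041988 * 1000
= 41.9878 mW/m^2

41.9878


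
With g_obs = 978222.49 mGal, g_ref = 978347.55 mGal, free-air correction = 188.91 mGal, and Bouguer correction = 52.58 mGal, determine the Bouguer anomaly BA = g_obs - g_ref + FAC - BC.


BA = g_obs - g_ref + FAC - BC
= 978222.49 - 978347.55 + 188.91 - 52.58
= 11.27 mGal

11.27


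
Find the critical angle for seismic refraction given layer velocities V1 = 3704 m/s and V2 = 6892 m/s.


V1/V2 = 3704/6892 = 0.537435
theta_c = arcsin(0.537435) = 32.5092 degrees

32.5092


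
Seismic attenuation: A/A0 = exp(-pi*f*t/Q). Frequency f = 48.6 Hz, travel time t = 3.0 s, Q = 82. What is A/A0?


pi*f*t/Q = pi*48.6*3.0/82 = 5.585905
A/A0 = exp(-5.585905) = 0.00375

0.00375


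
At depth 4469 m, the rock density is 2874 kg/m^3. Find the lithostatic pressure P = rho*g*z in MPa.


P = rho * g * z / 1e6
= 2874 * 9.81 * 4469 / 1e6
= 125998717.86 / 1e6
= 125.9987 MPa

125.9987


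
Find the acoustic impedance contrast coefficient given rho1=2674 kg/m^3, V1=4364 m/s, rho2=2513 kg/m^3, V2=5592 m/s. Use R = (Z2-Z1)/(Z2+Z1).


Z1 = 2674 * 4364 = 11669336
Z2 = 2513 * 5592 = 14052696
R = (14052696 - 11669336) / (14052696 + 11669336) = 2383360 / 25722032 = 0.0927

0.0927


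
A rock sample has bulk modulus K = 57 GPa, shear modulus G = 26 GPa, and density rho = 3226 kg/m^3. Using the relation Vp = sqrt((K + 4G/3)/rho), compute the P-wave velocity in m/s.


First compute the effective modulus:
K + 4G/3 = 57e9 + 4*26e9/3 = 91666666666.67 Pa
Then divide by density:
91666666666.67 / 3226 = 28414961.769 Pa/(kg/m^3)
Take the square root:
Vp = sqrt(28414961.769) = 5330.57 m/s

5330.57


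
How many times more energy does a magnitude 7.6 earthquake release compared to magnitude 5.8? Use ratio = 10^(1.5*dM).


M2 - M1 = 7.6 - 5.8 = 1.8
1.5 * 1.8 = 2.7
ratio = 10^2.7 = 501.19

501.19


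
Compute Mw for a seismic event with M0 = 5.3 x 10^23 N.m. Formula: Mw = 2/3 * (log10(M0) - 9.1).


log10(M0) = log10(5.3 x 10^23) = 23.7243
Mw = 2/3 * (23.7243 - 9.1)
= 2/3 * 14.6243
= 9.75

9.75


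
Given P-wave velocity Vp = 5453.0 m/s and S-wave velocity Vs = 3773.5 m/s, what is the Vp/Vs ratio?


Vp/Vs = 5453.0 / 3773.5
= 1.4451

1.4451


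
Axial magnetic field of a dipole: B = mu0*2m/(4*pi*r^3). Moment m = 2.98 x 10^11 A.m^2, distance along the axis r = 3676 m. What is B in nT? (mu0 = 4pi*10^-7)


m = 2.98 x 10^11 = 298000000000 A.m^2
2m = 596000000000 A.m^2
r^3 = 3676^3 = 49673699776
B = (4pi*10^-7) * 596000000000 / (4*pi * 49673699776) * 1e9
= 748955.688616 / 624218121171.63 * 1e9
= 1199.8301 nT

1199.8301


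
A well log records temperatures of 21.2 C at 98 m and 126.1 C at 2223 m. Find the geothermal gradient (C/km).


dT = 126.1 - 21.2 = 104.9 C
dz = 2223 - 98 = 2125 m
gradient = dT/dz * 1000 = 104.9/2125 * 1000 = 49.3647 C/km

49.3647


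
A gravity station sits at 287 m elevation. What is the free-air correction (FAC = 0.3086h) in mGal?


FAC = 0.3086 * h
= 0.3086 * 287
= 88.5682 mGal

88.5682


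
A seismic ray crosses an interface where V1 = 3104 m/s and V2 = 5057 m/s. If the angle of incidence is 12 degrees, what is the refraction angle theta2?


sin(theta1) = sin(12 deg) = 0.207912
sin(theta2) = V2/V1 * sin(theta1) = 5057/3104 * 0.207912 = 0.338727
theta2 = arcsin(0.338727) = 19.7994 degrees

19.7994


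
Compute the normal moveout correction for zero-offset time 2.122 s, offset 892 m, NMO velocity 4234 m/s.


x/Vnmo = 892/4234 = 0.210675
(x/Vnmo)^2 = 0.044384
t0^2 = 4.502884
sqrt(4.502884 + 0.044384) = 2.132432
dt = 2.132432 - 2.122 = 0.010432

0.010432


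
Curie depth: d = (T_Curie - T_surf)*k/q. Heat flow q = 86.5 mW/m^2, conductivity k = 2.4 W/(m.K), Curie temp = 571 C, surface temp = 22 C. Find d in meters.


T_Curie - T_surf = 571 - 22 = 549 C
Convert q to W/m^2: 86.5 mW/m^2 = 0.0865 W/m^2
d = 549 * 2.4 / 0.0865 = 15232.37 m

15232.37


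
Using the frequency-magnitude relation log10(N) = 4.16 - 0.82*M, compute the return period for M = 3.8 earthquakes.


log10(N) = 4.16 - 0.82*3.8 = 1.044
N = 10^1.044 = 11.066238
T = 1/N = 1/11.066238 = 0.0904 years

0.0904


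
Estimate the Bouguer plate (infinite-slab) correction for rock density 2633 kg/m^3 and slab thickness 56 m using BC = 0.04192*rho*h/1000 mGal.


BC = 0.04192 * rho * h / 1000
= 0.04192 * 2633 * 56 / 1000
= 6.181 mGal

6.181


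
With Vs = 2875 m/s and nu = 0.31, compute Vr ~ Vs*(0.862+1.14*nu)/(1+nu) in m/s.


Numerator factor = 0.862 + 1.14*0.31 = 1.2154
Denominator = 1 + 0.31 = 1.31
Vr = 2875 * 1.2154 / 1.31 = 2667.39 m/s

2667.39


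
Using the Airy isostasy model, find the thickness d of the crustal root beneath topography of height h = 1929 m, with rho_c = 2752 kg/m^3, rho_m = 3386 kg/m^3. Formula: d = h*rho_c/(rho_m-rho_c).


rho_m - rho_c = 3386 - 2752 = 634
d = 1929 * 2752 / 634
= 5308608 / 634
= 8373.2 m

8373.2


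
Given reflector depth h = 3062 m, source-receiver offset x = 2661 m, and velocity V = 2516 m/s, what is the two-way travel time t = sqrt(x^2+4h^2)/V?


x^2 + 4h^2 = 2661^2 + 4*3062^2 = 7080921 + 37503376 = 44584297
sqrt(44584297) = 6677.1474
t = 6677.1474 / 2516 = 2.6539 s

2.6539


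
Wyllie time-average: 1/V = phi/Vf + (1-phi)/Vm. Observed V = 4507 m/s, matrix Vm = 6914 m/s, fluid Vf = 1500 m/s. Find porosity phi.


1/V - 1/Vm = 1/4507 - 1/6914 = 7.724e-05
1/Vf - 1/Vm = 1/1500 - 1/6914 = 0.00052203
phi = 7.724e-05 / 0.00052203 = 0.148

0.148


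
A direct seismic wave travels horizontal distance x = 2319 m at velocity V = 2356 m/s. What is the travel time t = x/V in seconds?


t = x / V
= 2319 / 2356
= 0.9843 s

0.9843


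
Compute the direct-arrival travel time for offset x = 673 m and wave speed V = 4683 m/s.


t = x / V
= 673 / 4683
= 0.1437 s

0.1437


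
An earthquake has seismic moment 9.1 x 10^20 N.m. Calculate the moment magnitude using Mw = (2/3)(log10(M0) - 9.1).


log10(M0) = log10(9.1 x 10^20) = 20.959
Mw = 2/3 * (20.959 - 9.1)
= 2/3 * 11.859
= 7.91

7.91


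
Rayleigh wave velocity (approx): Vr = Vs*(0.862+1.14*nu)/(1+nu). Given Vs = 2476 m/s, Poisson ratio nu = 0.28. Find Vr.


Numerator factor = 0.862 + 1.14*0.28 = 1.1812
Denominator = 1 + 0.28 = 1.28
Vr = 2476 * 1.1812 / 1.28 = 2284.88 m/s

2284.88


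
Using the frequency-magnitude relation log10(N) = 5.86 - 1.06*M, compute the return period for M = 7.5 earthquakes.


log10(N) = 5.86 - 1.06*7.5 = -2.09
N = 10^-2.09 = 0.008128
T = 1/N = 1/0.008128 = 123.0269 years

123.0269


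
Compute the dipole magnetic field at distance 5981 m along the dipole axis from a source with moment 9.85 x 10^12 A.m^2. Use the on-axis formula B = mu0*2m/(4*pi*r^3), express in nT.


m = 9.85 x 10^12 = 9850000000000 A.m^2
2m = 19700000000000 A.m^2
r^3 = 5981^3 = 213954491141
B = (4pi*10^-7) * 19700000000000 / (4*pi * 213954491141) * 1e9
= 24755750.110288 / 2688631430284.43 * 1e9
= 9207.5655 nT

9207.5655


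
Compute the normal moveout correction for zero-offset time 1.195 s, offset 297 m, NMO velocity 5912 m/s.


x/Vnmo = 297/5912 = 0.050237
(x/Vnmo)^2 = 0.002524
t0^2 = 1.428025
sqrt(1.428025 + 0.002524) = 1.196055
dt = 1.196055 - 1.195 = 0.001055

0.001055


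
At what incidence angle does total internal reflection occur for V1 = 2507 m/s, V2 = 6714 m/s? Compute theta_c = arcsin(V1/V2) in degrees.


V1/V2 = 2507/6714 = 0.373399
theta_c = arcsin(0.373399) = 21.9254 degrees

21.9254


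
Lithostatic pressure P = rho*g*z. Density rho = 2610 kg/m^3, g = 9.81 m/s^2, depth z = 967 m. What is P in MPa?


P = rho * g * z / 1e6
= 2610 * 9.81 * 967 / 1e6
= 24759164.7 / 1e6
= 24.7592 MPa

24.7592


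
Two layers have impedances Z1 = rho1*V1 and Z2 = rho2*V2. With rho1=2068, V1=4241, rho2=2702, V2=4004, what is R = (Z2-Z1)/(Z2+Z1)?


Z1 = 2068 * 4241 = 8770388
Z2 = 2702 * 4004 = 10818808
R = (10818808 - 8770388) / (10818808 + 8770388) = 2048420 / 19589196 = 0.1046

0.1046


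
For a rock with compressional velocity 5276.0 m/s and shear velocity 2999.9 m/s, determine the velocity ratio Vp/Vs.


Vp/Vs = 5276.0 / 2999.9
= 1.7587

1.7587


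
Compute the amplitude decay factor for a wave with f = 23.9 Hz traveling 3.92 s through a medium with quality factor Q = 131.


pi*f*t/Q = pi*23.9*3.92/131 = 2.24679
A/A0 = exp(-2.24679) = 0.105738

0.105738


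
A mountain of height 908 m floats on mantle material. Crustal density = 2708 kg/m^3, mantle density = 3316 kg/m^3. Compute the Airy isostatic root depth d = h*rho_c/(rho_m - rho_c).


rho_m - rho_c = 3316 - 2708 = 608
d = 908 * 2708 / 608
= 2458864 / 608
= 4044.18 m

4044.18


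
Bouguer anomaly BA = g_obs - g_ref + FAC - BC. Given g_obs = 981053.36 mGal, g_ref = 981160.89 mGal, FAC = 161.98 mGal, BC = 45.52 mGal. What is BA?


BA = g_obs - g_ref + FAC - BC
= 981053.36 - 981160.89 + 161.98 - 45.52
= 8.93 mGal

8.93


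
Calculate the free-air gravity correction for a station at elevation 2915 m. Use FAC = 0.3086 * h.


FAC = 0.3086 * h
= 0.3086 * 2915
= 899.569 mGal

899.569


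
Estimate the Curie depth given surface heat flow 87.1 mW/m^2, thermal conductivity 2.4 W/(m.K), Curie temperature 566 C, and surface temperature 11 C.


T_Curie - T_surf = 566 - 11 = 555 C
Convert q to W/m^2: 87.1 mW/m^2 = 0.0871 W/m^2
d = 555 * 2.4 / 0.0871 = 15292.77 m

15292.77


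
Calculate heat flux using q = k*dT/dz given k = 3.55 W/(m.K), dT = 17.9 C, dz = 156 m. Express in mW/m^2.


q = k * dT / dz * 1000
= 3.55 * 17.9 / 156 * 1000
= 0.40734 * 1000
= 407.3397 mW/m^2

407.3397
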